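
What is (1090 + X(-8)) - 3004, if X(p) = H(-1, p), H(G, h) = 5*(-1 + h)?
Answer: -1959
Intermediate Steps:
H(G, h) = -5 + 5*h
X(p) = -5 + 5*p
(1090 + X(-8)) - 3004 = (1090 + (-5 + 5*(-8))) - 3004 = (1090 + (-5 - 40)) - 3004 = (1090 - 45) - 3004 = 1045 - 3004 = -1959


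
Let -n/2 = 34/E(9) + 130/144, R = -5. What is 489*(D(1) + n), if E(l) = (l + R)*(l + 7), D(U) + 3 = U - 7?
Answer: -278567/48 ≈ -5803.5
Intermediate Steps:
D(U) = -10 + U (D(U) = -3 + (U - 7) = -3 + (-7 + U) = -10 + U)
E(l) = (-5 + l)*(7 + l) (E(l) = (l - 5)*(l + 7) = (-5 + l)*(7 + l))
n = -413/144 (n = -2*(34/(-35 + 9**2 + 2*9) + 130/144) = -2*(34/(-35 + 81 + 18) + 130*(1/144)) = -2*(34/64 + 65/72) = -2*(34*(1/64) + 65/72) = -2*(17/32 + 65/72) = -2*413/288 = -413/144 ≈ -2.8681)
489*(D(1) + n) = 489*((-10 + 1) - 413/144) = 489*(-9 - 413/144) = 489*(-1709/144) = -278567/48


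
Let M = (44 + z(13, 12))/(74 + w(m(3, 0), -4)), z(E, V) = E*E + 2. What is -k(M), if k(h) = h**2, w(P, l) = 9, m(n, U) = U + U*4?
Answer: -46225/6889 ≈ -6.7100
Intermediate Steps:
m(n, U) = 5*U (m(n, U) = U + 4*U = 5*U)
z(E, V) = 2 + E**2 (z(E, V) = E**2 + 2 = 2 + E**2)
M = 215/83 (M = (44 + (2 + 13**2))/(74 + 9) = (44 + (2 + 169))/83 = (44 + 171)*(1/83) = 215*(1/83) = 215/83 ≈ 2.5904)
-k(M) = -(215/83)**2 = -1*46225/6889 = -46225/6889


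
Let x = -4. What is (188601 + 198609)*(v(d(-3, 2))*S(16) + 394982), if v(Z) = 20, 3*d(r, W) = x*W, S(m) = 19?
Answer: 153088120020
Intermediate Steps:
d(r, W) = -4*W/3 (d(r, W) = (-4*W)/3 = -4*W/3)
(188601 + 198609)*(v(d(-3, 2))*S(16) + 394982) = (188601 + 198609)*(20*19 + 394982) = 387210*(380 + 394982) = 387210*395362 = 153088120020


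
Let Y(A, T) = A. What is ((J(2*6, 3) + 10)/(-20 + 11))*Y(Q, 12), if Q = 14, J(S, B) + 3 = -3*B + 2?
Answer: 0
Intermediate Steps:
J(S, B) = -1 - 3*B (J(S, B) = -3 + (-3*B + 2) = -3 + (2 - 3*B) = -1 - 3*B)
((J(2*6, 3) + 10)/(-20 + 11))*Y(Q, 12) = (((-1 - 3*3) + 10)/(-20 + 11))*14 = (((-1 - 9) + 10)/(-9))*14 = ((-10 + 10)*(-1/9))*14 = (0*(-1/9))*14 = 0*14 = 0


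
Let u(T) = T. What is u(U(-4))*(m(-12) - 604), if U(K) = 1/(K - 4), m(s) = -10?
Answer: 307/4 ≈ 76.750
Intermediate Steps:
U(K) = 1/(-4 + K)
u(U(-4))*(m(-12) - 604) = (-10 - 604)/(-4 - 4) = -614/(-8) = -⅛*(-614) = 307/4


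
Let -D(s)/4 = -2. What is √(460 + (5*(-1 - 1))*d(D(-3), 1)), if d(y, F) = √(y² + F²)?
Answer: √(460 - 10*√65) ≈ 19.478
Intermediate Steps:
D(s) = 8 (D(s) = -4*(-2) = 8)
d(y, F) = √(F² + y²)
√(460 + (5*(-1 - 1))*d(D(-3), 1)) = √(460 + (5*(-1 - 1))*√(1² + 8²)) = √(460 + (5*(-2))*√(1 + 64)) = √(460 - 10*√65)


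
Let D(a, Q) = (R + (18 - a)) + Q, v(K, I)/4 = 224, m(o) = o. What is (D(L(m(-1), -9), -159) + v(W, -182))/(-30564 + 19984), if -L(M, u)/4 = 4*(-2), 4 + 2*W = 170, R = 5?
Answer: -182/2645 ≈ -0.068809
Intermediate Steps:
W = 83 (W = -2 + (½)*170 = -2 + 85 = 83)
v(K, I) = 896 (v(K, I) = 4*224 = 896)
L(M, u) = 32 (L(M, u) = -16*(-2) = -4*(-8) = 32)
D(a, Q) = 23 + Q - a (D(a, Q) = (5 + (18 - a)) + Q = (23 - a) + Q = 23 + Q - a)
(D(L(m(-1), -9), -159) + v(W, -182))/(-30564 + 19984) = ((23 - 159 - 1*32) + 896)/(-30564 + 19984) = ((23 - 159 - 32) + 896)/(-10580) = (-168 + 896)*(-1/10580) = 728*(-1/10580) = -182/2645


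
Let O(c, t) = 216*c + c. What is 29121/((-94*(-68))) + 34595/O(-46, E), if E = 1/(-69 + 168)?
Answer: 2045723/1876616 ≈ 1.0901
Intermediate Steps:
E = 1/99 ≈ 0.010101
O(c, t) = 217*c
29121/((-94*(-68))) + 34595/O(-46, E) = 29121/((-94*(-68))) + 34595/((217*(-46))) = 29121/6392 + 34595/(-9982) = 29121*(1/6392) + 34595*(-1/9982) = 1713/376 - 34595/9982 = 2045723/1876616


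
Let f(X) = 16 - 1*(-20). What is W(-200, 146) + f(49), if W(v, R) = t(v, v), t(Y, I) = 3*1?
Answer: 39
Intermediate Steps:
t(Y, I) = 3
W(v, R) = 3
f(X) = 36 (f(X) = 16 + 20 = 36)
W(-200, 146) + f(49) = 3 + 36 = 39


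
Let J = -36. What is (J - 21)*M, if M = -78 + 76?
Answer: 114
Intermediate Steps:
M = -2
(J - 21)*M = (-36 - 21)*(-2) = -57*(-2) = 114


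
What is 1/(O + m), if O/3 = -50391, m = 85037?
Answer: -1/66136 ≈ -1.5120e-5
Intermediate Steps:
O = -151173 (O = 3*(-50391) = -151173)
1/(O + m) = 1/(-151173 + 85037) = 1/(-66136) = -1/66136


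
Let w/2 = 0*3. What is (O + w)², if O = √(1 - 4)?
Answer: -3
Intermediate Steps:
O = I*√3 (O = √(-3) = I*√3 ≈ 1.732*I)
w = 0 (w = 2*(0*3) = 2*0 = 0)
(O + w)² = (I*√3 + 0)² = (I*√3)² = -3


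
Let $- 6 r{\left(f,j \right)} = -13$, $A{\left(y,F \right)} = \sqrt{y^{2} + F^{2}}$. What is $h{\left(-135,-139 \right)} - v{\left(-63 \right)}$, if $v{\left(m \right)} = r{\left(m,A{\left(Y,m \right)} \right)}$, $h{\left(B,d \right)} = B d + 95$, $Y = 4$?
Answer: $\frac{113147}{6} \approx 18858.0$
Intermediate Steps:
$A{\left(y,F \right)} = \sqrt{F^{2} + y^{2}}$
$r{\left(f,j \right)} = \frac{13}{6}$ ($r{\left(f,j \right)} = \left(- \frac{1}{6}\right) \left(-13\right) = \frac{13}{6}$)
$h{\left(B,d \right)} = 95 + B d$
$v{\left(m \right)} = \frac{13}{6}$
$h{\left(-135,-139 \right)} - v{\left(-63 \right)} = \left(95 - -18765\right) - \frac{13}{6} = \left(95 + 18765\right) - \frac{13}{6} = 18860 - \frac{13}{6} = \frac{113147}{6}$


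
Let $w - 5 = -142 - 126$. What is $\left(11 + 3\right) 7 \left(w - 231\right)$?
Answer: $-48412$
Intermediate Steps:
$w = -263$ ($w = 5 - 268 = -263$)
$\left(11 + 3\right) 7 \left(w - 231\right) = \left(11 + 3\right) 7 \left(-263 - 231\right) = 14 \cdot 7 \left(-494\right) = 98 \left(-494\right) = -48412$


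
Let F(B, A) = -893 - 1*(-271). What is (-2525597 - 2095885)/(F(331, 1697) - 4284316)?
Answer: 2310741/2142469 ≈ 1.0785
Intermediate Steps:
F(B, A) = -622 (F(B, A) = -893 + 271 = -622)
(-2525597 - 2095885)/(F(331, 1697) - 4284316) = (-2525597 - 2095885)/(-622 - 4284316) = -4621482/(-4284938) = -4621482*(-1/4284938) = 2310741/2142469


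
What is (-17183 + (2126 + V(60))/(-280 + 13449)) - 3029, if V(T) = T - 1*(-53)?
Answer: -266169589/13169 ≈ -20212.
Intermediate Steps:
V(T) = 53 + T (V(T) = T + 53 = 53 + T)
(-17183 + (2126 + V(60))/(-280 + 13449)) - 3029 = (-17183 + (2126 + (53 + 60))/(-280 + 13449)) - 3029 = (-17183 + (2126 + 113)/13169) - 3029 = (-17183 + 2239*(1/13169)) - 3029 = (-17183 + 2239/13169) - 3029 = -226280688/13169 - 3029 = -266169589/13169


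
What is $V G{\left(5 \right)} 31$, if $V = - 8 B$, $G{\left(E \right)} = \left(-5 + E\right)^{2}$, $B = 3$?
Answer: $0$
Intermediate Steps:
$V = -24$ ($V = \left(-8\right) 3 = -24$)
$V G{\left(5 \right)} 31 = - 24 \left(-5 + 5\right)^{2} \cdot 31 = - 24 \cdot 0^{2} \cdot 31 = \left(-24\right) 0 \cdot 31 = 0 \cdot 31 = 0$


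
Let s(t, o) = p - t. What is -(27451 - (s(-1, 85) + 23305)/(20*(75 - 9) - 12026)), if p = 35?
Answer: -293913747/10706 ≈ -27453.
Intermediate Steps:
s(t, o) = 35 - t
-(27451 - (s(-1, 85) + 23305)/(20*(75 - 9) - 12026)) = -(27451 - ((35 - 1*(-1)) + 23305)/(20*(75 - 9) - 12026)) = -(27451 - ((35 + 1) + 23305)/(20*66 - 12026)) = -(27451 - (36 + 23305)/(1320 - 12026)) = -(27451 - 23341/(-10706)) = -(27451 - 23341*(-1)/10706) = -(27451 - 1*(-23341/10706)) = -(27451 + 23341/10706) = -1*293913747/10706 = -293913747/10706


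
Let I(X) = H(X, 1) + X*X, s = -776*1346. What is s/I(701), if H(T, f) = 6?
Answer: -1044496/491407 ≈ -2.1255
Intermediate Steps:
s = -1044496
I(X) = 6 + X**2 (I(X) = 6 + X*X = 6 + X**2)
s/I(701) = -1044496/(6 + 701**2) = -1044496/(6 + 491401) = -1044496/491407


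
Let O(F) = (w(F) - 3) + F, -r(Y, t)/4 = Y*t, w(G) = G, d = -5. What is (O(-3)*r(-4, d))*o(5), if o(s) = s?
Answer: 3600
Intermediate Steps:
r(Y, t) = -4*Y*t
O(F) = -3 + 2*F (O(F) = (F - 3) + F = (-3 + F) + F = -3 + 2*F)
(O(-3)*r(-4, d))*o(5) = ((-3 + 2*(-3))*(-4*(-4)*(-5)))*5 = ((-3 - 6)*(-80))*5 = -9*(-80)*5 = 720*5 = 3600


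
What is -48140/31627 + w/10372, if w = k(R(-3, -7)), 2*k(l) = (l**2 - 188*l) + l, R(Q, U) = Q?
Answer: -490294385/328035244 ≈ -1.4946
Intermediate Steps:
k(l) = l**2/2 - 187*l/2 (k(l) = ((l**2 - 188*l) + l)/2 = (l**2 - 187*l)/2 = l**2/2 - 187*l/2)
w = 285 (w = (1/2)*(-3)*(-187 - 3) = (1/2)*(-3)*(-190) = 285)
-48140/31627 + w/10372 = -48140/31627 + 285/10372 = -490294385/328035244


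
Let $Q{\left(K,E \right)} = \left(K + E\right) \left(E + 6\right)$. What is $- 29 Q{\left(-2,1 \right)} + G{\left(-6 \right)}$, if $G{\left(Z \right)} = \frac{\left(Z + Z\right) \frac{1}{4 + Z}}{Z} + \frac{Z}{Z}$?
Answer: $203$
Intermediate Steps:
$G{\left(Z \right)} = 1 + \frac{2}{4 + Z}$ ($G{\left(Z \right)} = \frac{2 Z \frac{1}{4 + Z}}{Z} + 1 = \frac{2}{4 + Z} + 1 = 1 + \frac{2}{4 + Z}$)
$Q{\left(K,E \right)} = \left(6 + E\right) \left(E + K\right)$ ($Q{\left(K,E \right)} = \left(E + K\right) \left(6 + E\right) = \left(6 + E\right) \left(E + K\right)$)
$- 29 Q{\left(-2,1 \right)} + G{\left(-6 \right)} = - 29 \left(1^{2} + 6 \cdot 1 + 6 \left(-2\right) + 1 \left(-2\right)\right) + \frac{6 - 6}{4 - 6} = - 29 \left(1 + 6 - 12 - 2\right) + \frac{1}{-2} \cdot 0 = \left(-29\right) \left(-7\right) - 0 = 203 + 0 = 203$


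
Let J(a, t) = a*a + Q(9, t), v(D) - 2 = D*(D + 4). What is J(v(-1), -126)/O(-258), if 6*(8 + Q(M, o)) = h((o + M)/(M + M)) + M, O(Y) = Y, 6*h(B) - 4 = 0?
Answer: 97/4644 ≈ 0.020887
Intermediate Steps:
v(D) = 2 + D*(4 + D) (v(D) = 2 + D*(D + 4) = 2 + D*(4 + D))
h(B) = 2/3 (h(B) = 2/3 + (1/6)*0 = 2/3 + 0 = 2/3)
Q(M, o) = -71/9 + M/6 (Q(M, o) = -8 + (2/3 + M)/6 = -8 + (1/9 + M/6) = -71/9 + M/6)
J(a, t) = -115/18 + a**2 (J(a, t) = a*a + (-71/9 + (1/6)*9) = a**2 + (-71/9 + 3/2) = a**2 - 115/18 = -115/18 + a**2)
J(v(-1), -126)/O(-258) = (-115/18 + (2 + (-1)**2 + 4*(-1))**2)/(-258) = (-115/18 + (2 + 1 - 4)**2)*(-1/258) = (-115/18 + (-1)**2)*(-1/258) = (-115/18 + 1)*(-1/258) = -97/18*(-1/258) = 97/4644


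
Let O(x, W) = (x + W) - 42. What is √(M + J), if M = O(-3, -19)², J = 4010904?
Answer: 50*√1606 ≈ 2003.7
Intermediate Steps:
O(x, W) = -42 + W + x (O(x, W) = (W + x) - 42 = -42 + W + x)
M = 4096 (M = (-42 - 19 - 3)² = (-64)² = 4096)
√(M + J) = √(4096 + 4010904) = √4015000 = 50*√1606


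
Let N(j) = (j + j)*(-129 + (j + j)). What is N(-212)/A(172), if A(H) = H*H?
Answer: 29309/3698 ≈ 7.9256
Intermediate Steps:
N(j) = 2*j*(-129 + 2*j) (N(j) = (2*j)*(-129 + 2*j) = 2*j*(-129 + 2*j))
A(H) = H²
N(-212)/A(172) = (2*(-212)*(-129 + 2*(-212)))/(172²) = (2*(-212)*(-129 - 424))/29584 = (2*(-212)*(-553))*(1/29584) = 234472*(1/29584) = 29309/3698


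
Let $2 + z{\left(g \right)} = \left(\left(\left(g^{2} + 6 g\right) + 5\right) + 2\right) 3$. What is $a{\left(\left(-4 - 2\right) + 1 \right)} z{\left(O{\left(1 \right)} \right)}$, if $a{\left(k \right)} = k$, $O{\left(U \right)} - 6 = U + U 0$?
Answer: $-1460$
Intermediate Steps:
$O{\left(U \right)} = 6 + U$ ($O{\left(U \right)} = 6 + \left(U + U 0\right) = 6 + \left(U + 0\right) = 6 + U$)
$z{\left(g \right)} = 19 + 3 g^{2} + 18 g$ ($z{\left(g \right)} = -2 + \left(\left(\left(g^{2} + 6 g\right) + 5\right) + 2\right) 3 = -2 + \left(\left(5 + g^{2} + 6 g\right) + 2\right) 3 = -2 + \left(7 + g^{2} + 6 g\right) 3 = -2 + \left(21 + 3 g^{2} + 18 g\right) = 19 + 3 g^{2} + 18 g$)
$a{\left(\left(-4 - 2\right) + 1 \right)} z{\left(O{\left(1 \right)} \right)} = \left(\left(-4 - 2\right) + 1\right) \left(19 + 3 \left(6 + 1\right)^{2} + 18 \left(6 + 1\right)\right) = \left(-6 + 1\right) \left(19 + 3 \cdot 7^{2} + 18 \cdot 7\right) = - 5 \left(19 + 3 \cdot 49 + 126\right) = - 5 \left(19 + 147 + 126\right) = \left(-5\right) 292 = -1460$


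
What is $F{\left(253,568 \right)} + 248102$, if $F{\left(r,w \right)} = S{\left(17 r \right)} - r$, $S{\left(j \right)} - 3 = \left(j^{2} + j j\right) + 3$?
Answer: $37245057$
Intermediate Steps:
$S{\left(j \right)} = 6 + 2 j^{2}$ ($S{\left(j \right)} = 3 + \left(\left(j^{2} + j j\right) + 3\right) = 3 + \left(\left(j^{2} + j^{2}\right) + 3\right) = 3 + \left(2 j^{2} + 3\right) = 3 + \left(3 + 2 j^{2}\right) = 6 + 2 j^{2}$)
$F{\left(r,w \right)} = 6 - r + 578 r^{2}$ ($F{\left(r,w \right)} = \left(6 + 2 \left(17 r\right)^{2}\right) - r = \left(6 + 2 \cdot 289 r^{2}\right) - r = \left(6 + 578 r^{2}\right) - r = 6 - r + 578 r^{2}$)
$F{\left(253,568 \right)} + 248102 = \left(6 - 253 + 578 \cdot 253^{2}\right) + 248102 = \left(6 - 253 + 578 \cdot 64009\right) + 248102 = \left(6 - 253 + 36997202\right) + 248102 = 36996955 + 248102 = 37245057$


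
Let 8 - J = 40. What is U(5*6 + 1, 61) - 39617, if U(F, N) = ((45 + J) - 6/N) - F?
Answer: -2417741/61 ≈ -39635.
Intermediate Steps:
J = -32 (J = 8 - 1*40 = 8 - 40 = -32)
U(F, N) = 13 - F - 6/N (U(F, N) = ((45 - 32) - 6/N) - F = (13 - 6/N) - F = 13 - F - 6/N)
U(5*6 + 1, 61) - 39617 = (13 - (5*6 + 1) - 6/61) - 39617 = (13 - (30 + 1) - 6*1/61) - 39617 = (13 - 1*31 - 6/61) - 39617 = (13 - 31 - 6/61) - 39617 = -1104/61 - 39617 = -2417741/61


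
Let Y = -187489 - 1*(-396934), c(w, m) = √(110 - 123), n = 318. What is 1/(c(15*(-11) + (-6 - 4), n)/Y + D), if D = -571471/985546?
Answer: -24706492263827494482150/14326113497438135459533 - 203434120794805620*I*√13/14326113497438135459533 ≈ -1.7246 - 5.12e-5*I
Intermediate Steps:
D = -571471/985546 (D = -571471*1/985546 = -571471/985546 ≈ -0.57985)
c(w, m) = I*√13 (c(w, m) = √(-13) = I*√13)
Y = 209445 (Y = -187489 + 396934 = 209445)
1/(c(15*(-11) + (-6 - 4), n)/Y + D) = 1/((I*√13)/209445 - 571471/985546) = 1/((I*√13)*(1/209445) - 571471/985546) = 1/(I*√13/209445 - 571471/985546) = 1/(-571471/985546 + I*√13/209445)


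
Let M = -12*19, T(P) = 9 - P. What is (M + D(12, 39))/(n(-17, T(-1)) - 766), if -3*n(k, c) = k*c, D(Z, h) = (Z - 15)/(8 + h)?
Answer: 32157/100016 ≈ 0.32152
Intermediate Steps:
D(Z, h) = (-15 + Z)/(8 + h)
n(k, c) = -c*k/3 (n(k, c) = -k*c/3 = -c*k/3)
M = -228
(M + D(12, 39))/(n(-17, T(-1)) - 766) = (-228 + (-15 + 12)/(8 + 39))/(-⅓*(9 - 1*(-1))*(-17) - 766) = (-228 - 3/47)/(-⅓*(9 + 1)*(-17) - 766) = (-228 + (1/47)*(-3))/(-⅓*10*(-17) - 766) = (-228 - 3/47)/(170/3 - 766) = -10719/(47*(-2128/3)) = -10719/47*(-3/2128) = 32157/100016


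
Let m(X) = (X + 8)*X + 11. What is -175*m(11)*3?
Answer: -115500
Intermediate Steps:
m(X) = 11 + X*(8 + X) (m(X) = (8 + X)*X + 11 = X*(8 + X) + 11 = 11 + X*(8 + X))
-175*m(11)*3 = -175*(11 + 11² + 8*11)*3 = -175*(11 + 121 + 88)*3 = -175*220*3 = -38500*3 = -115500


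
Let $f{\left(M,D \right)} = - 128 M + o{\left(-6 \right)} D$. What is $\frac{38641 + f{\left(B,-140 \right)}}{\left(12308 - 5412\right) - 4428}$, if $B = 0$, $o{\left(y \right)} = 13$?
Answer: $\frac{36821}{2468} \approx 14.919$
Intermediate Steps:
$f{\left(M,D \right)} = - 128 M + 13 D$
$\frac{38641 + f{\left(B,-140 \right)}}{\left(12308 - 5412\right) - 4428} = \frac{38641 + \left(\left(-128\right) 0 + 13 \left(-140\right)\right)}{\left(12308 - 5412\right) - 4428} = \frac{38641 + \left(0 - 1820\right)}{\left(12308 - 5412\right) - 4428} = \frac{38641 - 1820}{6896 - 4428} = \frac{36821}{2468}$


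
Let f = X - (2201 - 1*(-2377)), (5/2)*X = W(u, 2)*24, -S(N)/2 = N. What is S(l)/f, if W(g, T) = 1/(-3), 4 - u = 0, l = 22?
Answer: 110/11453 ≈ 0.0096045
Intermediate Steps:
u = 4 (u = 4 - 1*0 = 4 + 0 = 4)
W(g, T) = -⅓
S(N) = -2*N
X = -16/5 (X = 2*(-⅓*24)/5 = (⅖)*(-8) = -16/5 ≈ -3.2000)
f = -22906/5 (f = -16/5 - (2201 - 1*(-2377)) = -16/5 - (2201 + 2377) = -16/5 - 1*4578 = -16/5 - 4578 = -22906/5 ≈ -4581.2)
S(l)/f = (-2*22)/(-22906/5) = -44*(-5/22906) = 110/11453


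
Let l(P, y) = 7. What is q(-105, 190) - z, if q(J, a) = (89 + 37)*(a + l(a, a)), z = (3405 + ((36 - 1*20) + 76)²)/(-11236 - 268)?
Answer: 285564157/11504 ≈ 24823.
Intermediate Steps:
z = -11869/11504 (z = (3405 + ((36 - 20) + 76)²)/(-11504) = (3405 + (16 + 76)²)*(-1/11504) = (3405 + 92²)*(-1/11504) = (3405 + 8464)*(-1/11504) = 11869*(-1/11504) = -11869/11504 ≈ -1.0317)
q(J, a) = 882 + 126*a (q(J, a) = (89 + 37)*(a + 7) = 126*(7 + a) = 882 + 126*a)
q(-105, 190) - z = (882 + 126*190) - 1*(-11869/11504) = (882 + 23940) + 11869/11504 = 24822 + 11869/11504 = 285564157/11504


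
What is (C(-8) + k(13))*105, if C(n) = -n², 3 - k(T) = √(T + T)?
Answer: -6405 - 105*√26 ≈ -6940.4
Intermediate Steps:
k(T) = 3 - √2*√T (k(T) = 3 - √(T + T) = 3 - √(2*T) = 3 - √2*√T)
(C(-8) + k(13))*105 = (-1*(-8)² + (3 - √2*√13))*105 = (-1*64 + (3 - √26))*105 = (-64 + (3 - √26))*105 = (-61 - √26)*105 = -6405 - 105*√26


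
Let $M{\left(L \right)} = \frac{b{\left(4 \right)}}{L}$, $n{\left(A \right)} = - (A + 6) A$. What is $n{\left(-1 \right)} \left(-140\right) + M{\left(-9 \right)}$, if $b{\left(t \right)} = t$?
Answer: $- \frac{6304}{9} \approx -700.44$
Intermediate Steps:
$n{\left(A \right)} = A \left(-6 - A\right)$ ($n{\left(A \right)} = - (6 + A) A = \left(-6 - A\right) A = A \left(-6 - A\right)$)
$M{\left(L \right)} = \frac{4}{L}$
$n{\left(-1 \right)} \left(-140\right) + M{\left(-9 \right)} = \left(-1\right) \left(-1\right) \left(6 - 1\right) \left(-140\right) + \frac{4}{-9} = \left(-1\right) \left(-1\right) 5 \left(-140\right) + 4 \left(- \frac{1}{9}\right) = 5 \left(-140\right) - \frac{4}{9} = -700 - \frac{4}{9} = - \frac{6304}{9}$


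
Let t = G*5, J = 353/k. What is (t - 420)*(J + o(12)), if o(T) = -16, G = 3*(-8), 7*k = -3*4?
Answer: 119835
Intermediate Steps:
k = -12/7 (k = (-3*4)/7 = (⅐)*(-12) = -12/7 ≈ -1.7143)
G = -24
J = -2471/12 (J = 353/(-12/7) = 353*(-7/12) = -2471/12 ≈ -205.92)
t = -120 (t = -24*5 = -120)
(t - 420)*(J + o(12)) = (-120 - 420)*(-2471/12 - 16) = -540*(-2663/12) = 119835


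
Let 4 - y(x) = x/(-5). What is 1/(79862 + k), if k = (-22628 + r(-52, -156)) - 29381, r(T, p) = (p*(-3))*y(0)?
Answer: 1/29725 ≈ 3.3642e-5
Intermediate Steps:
y(x) = 4 + x/5 (y(x) = 4 - x/(-5) = 4 - x*(-1)/5 = 4 - (-1)*x/5 = 4 + x/5)
r(T, p) = -12*p (r(T, p) = (p*(-3))*(4 + (⅕)*0) = (-3*p)*(4 + 0) = -3*p*4 = -12*p)
k = -50137 (k = (-22628 - 12*(-156)) - 29381 = (-22628 + 1872) - 29381 = -20756 - 29381 = -50137)
1/(79862 + k) = 1/(79862 - 50137) = 1/29725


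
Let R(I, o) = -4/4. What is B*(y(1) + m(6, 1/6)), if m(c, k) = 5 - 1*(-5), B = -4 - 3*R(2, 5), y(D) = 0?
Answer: -10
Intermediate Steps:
R(I, o) = -1 (R(I, o) = -4*¼ = -1)
B = -1 (B = -4 - 3*(-1) = -4 + 3 = -1)
m(c, k) = 10 (m(c, k) = 5 + 5 = 10)
B*(y(1) + m(6, 1/6)) = -(0 + 10) = -1*10 = -10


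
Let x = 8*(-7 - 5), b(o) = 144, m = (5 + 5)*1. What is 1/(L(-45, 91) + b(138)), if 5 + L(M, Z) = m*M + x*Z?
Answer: -1/9047 ≈ -0.00011053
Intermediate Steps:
m = 10 (m = 10*1 = 10)
x = -96 (x = 8*(-12) = -96)
L(M, Z) = -5 - 96*Z + 10*M (L(M, Z) = -5 + (10*M - 96*Z) = -5 + (-96*Z + 10*M) = -5 - 96*Z + 10*M)
1/(L(-45, 91) + b(138)) = 1/((-5 - 96*91 + 10*(-45)) + 144) = 1/((-5 - 8736 - 450) + 144) = 1/(-9191 + 144) = 1/(-9047) = -1/9047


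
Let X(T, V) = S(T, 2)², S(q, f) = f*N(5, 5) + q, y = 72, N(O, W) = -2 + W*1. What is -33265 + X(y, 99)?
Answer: -27181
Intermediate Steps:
N(O, W) = -2 + W
S(q, f) = q + 3*f (S(q, f) = f*(-2 + 5) + q = f*3 + q = 3*f + q = q + 3*f)
X(T, V) = (6 + T)² (X(T, V) = (T + 3*2)² = (T + 6)² = (6 + T)²)
-33265 + X(y, 99) = -33265 + (6 + 72)² = -33265 + 78² = -33265 + 6084 = -27181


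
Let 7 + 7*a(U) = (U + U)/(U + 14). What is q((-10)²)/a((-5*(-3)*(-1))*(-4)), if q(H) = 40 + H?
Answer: -36260/199 ≈ -182.21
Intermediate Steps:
a(U) = -1 + 2*U/(7*(14 + U)) (a(U) = -1 + ((U + U)/(U + 14))/7 = -1 + ((2*U)/(14 + U))/7 = -1 + (2*U/(14 + U))/7 = -1 + 2*U/(7*(14 + U)))
q((-10)²)/a((-5*(-3)*(-1))*(-4)) = (40 + (-10)²)/(((-98 - 5*-5*(-3)*(-1)*(-4))/(7*(14 + (-5*(-3)*(-1))*(-4))))) = (40 + 100)/(((-98 - 5*15*(-1)*(-4))/(7*(14 + (15*(-1))*(-4))))) = 140/(((-98 - (-75)*(-4))/(7*(14 - 15*(-4))))) = 140/(((-98 - 5*60)/(7*(14 + 60)))) = 140/(((⅐)*(-98 - 300)/74)) = 140/(((⅐)*(1/74)*(-398))) = 140/(-199/259) = 140*(-259/199) = -36260/199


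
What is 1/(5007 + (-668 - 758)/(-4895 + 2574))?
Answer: 2321/11622673 ≈ 0.00019970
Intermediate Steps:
1/(5007 + (-668 - 758)/(-4895 + 2574)) = 1/(5007 - 1426/(-2321)) = 1/(5007 - 1426*(-1/2321)) = 1/(5007 + 1426/2321) = 1/(11622673/2321) = 2321/11622673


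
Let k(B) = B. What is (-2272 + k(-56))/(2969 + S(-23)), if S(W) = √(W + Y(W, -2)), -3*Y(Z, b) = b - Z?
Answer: -6911832/8814991 + 2328*I*√30/8814991 ≈ -0.7841 + 0.0014465*I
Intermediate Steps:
Y(Z, b) = -b/3 + Z/3 (Y(Z, b) = -(b - Z)/3 = -b/3 + Z/3)
S(W) = √(⅔ + 4*W/3) (S(W) = √(W + (-⅓*(-2) + W/3)) = √(W + (⅔ + W/3)) = √(⅔ + 4*W/3))
(-2272 + k(-56))/(2969 + S(-23)) = (-2272 - 56)/(2969 + √(6 + 12*(-23))/3) = -2328/(2969 + √(6 - 276)/3) = -2328/(2969 + √(-270)/3) = -2328/(2969 + (3*I*√30)/3) = -2328/(2969 + I*√30)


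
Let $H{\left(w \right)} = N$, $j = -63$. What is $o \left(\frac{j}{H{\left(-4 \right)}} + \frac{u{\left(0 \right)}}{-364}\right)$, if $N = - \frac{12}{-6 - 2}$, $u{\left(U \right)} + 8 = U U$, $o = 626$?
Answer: $- \frac{2391320}{91} \approx -26278.0$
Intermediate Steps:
$u{\left(U \right)} = -8 + U^{2}$ ($u{\left(U \right)} = -8 + U U = -8 + U^{2}$)
$N = \frac{3}{2}$ ($N = - \frac{12}{-8} = \left(-12\right) \left(- \frac{1}{8}\right) = \frac{3}{2} \approx 1.5$)
$H{\left(w \right)} = \frac{3}{2}$
$o \left(\frac{j}{H{\left(-4 \right)}} + \frac{u{\left(0 \right)}}{-364}\right) = 626 \left(- \frac{63}{\frac{3}{2}} + \frac{-8 + 0^{2}}{-364}\right) = 626 \left(\left(-63\right) \frac{2}{3} + \left(-8 + 0\right) \left(- \frac{1}{364}\right)\right) = 626 \left(-42 - - \frac{2}{91}\right) = 626 \left(-42 + \frac{2}{91}\right) = 626 \left(- \frac{3820}{91}\right) = - \frac{2391320}{91}$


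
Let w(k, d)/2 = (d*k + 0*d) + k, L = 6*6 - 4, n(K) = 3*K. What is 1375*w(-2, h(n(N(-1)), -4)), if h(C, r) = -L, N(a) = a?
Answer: 170500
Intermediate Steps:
L = 32 (L = 36 - 4 = 32)
h(C, r) = -32 (h(C, r) = -1*32 = -32)
w(k, d) = 2*k + 2*d*k (w(k, d) = 2*((d*k + 0*d) + k) = 2*((d*k + 0) + k) = 2*(d*k + k) = 2*(k + d*k) = 2*k + 2*d*k)
1375*w(-2, h(n(N(-1)), -4)) = 1375*(2*(-2)*(1 - 32)) = 1375*(2*(-2)*(-31)) = 1375*124 = 170500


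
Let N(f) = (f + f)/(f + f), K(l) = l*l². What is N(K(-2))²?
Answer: 1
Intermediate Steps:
K(l) = l³
N(f) = 1 (N(f) = (2*f)/((2*f)) = (2*f)*(1/(2*f)) = 1)
N(K(-2))² = 1² = 1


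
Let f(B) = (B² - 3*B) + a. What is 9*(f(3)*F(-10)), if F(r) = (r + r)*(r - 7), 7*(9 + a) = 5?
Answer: -177480/7 ≈ -25354.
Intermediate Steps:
a = -58/7 (a = -9 + (⅐)*5 = -9 + 5/7 = -58/7 ≈ -8.2857)
f(B) = -58/7 + B² - 3*B (f(B) = (B² - 3*B) - 58/7 = -58/7 + B² - 3*B)
F(r) = 2*r*(-7 + r) (F(r) = (2*r)*(-7 + r) = 2*r*(-7 + r))
9*(f(3)*F(-10)) = 9*((-58/7 + 3² - 3*3)*(2*(-10)*(-7 - 10))) = 9*((-58/7 + 9 - 9)*(2*(-10)*(-17))) = 9*(-58/7*340) = 9*(-19720/7) = -177480/7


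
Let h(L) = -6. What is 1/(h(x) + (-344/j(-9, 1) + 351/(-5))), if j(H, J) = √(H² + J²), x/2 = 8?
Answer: -78105/4472401 + 4300*√82/4472401 ≈ -0.0087575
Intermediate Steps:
x = 16 (x = 2*8 = 16)
1/(h(x) + (-344/j(-9, 1) + 351/(-5))) = 1/(-6 + (-344/√((-9)² + 1²) + 351/(-5))) = 1/(-6 + (-344/√(81 + 1) + 351*(-⅕))) = 1/(-6 + (-344*√82/82 - 351/5)) = 1/(-6 + (-172*√82/41 - 351/5)) = 1/(-6 + (-351/5 - 172*√82/41)) = 1/(-381/5 - 172*√82/41)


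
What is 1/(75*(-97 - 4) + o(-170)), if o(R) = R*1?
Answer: -1/7745 ≈ -0.00012912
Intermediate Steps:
o(R) = R
1/(75*(-97 - 4) + o(-170)) = 1/(75*(-97 - 4) - 170) = 1/(75*(-101) - 170) = 1/(-7575 - 170) = 1/(-7745) = -1/7745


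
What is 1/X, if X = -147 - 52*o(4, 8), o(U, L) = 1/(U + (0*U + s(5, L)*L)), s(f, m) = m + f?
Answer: -27/3982 ≈ -0.0067805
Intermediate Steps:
s(f, m) = f + m
o(U, L) = 1/(U + L*(5 + L)) (o(U, L) = 1/(U + (0*U + (5 + L)*L)) = 1/(U + (0 + L*(5 + L))) = 1/(U + L*(5 + L)))
X = -3982/27 (X = -147 - 52/(4 + 8*(5 + 8)) = -147 - 52/(4 + 8*13) = -147 - 52/(4 + 104) = -147 - 52/108 = -147 - 52*1/108 = -147 - 13/27 = -3982/27 ≈ -147.48)
1/X = 1/(-3982/27) = -27/3982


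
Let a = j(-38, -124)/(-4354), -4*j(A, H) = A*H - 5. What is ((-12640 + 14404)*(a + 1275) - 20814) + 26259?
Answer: 1402623531/622 ≈ 2.2550e+6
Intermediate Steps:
j(A, H) = 5/4 - A*H/4 (j(A, H) = -(A*H - 5)/4 = -(-5 + A*H)/4 = 5/4 - A*H/4)
a = 4707/17416 (a = (5/4 - ¼*(-38)*(-124))/(-4354) = (5/4 - 1178)*(-1/4354) = -4707/4*(-1/4354) = 4707/17416 ≈ 0.27027)
((-12640 + 14404)*(a + 1275) - 20814) + 26259 = ((-12640 + 14404)*(4707/17416 + 1275) - 20814) + 26259 = (1764*(22210107/17416) - 20814) + 26259 = (1399236741/622 - 20814) + 26259 = 1386290433/622 + 26259 = 1402623531/622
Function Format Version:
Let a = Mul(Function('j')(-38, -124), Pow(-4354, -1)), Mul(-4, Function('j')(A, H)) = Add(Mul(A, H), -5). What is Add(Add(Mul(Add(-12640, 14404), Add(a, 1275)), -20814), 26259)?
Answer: Rational(1402623531, 622) ≈ 2.2550e+6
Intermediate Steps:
Function('j')(A, H) = Add(Rational(5, 4), Mul(Rational(-1, 4), A, H)) (Function('j')(A, H) = Mul(Rational(-1, 4), Add(Mul(A, H), -5)) = Mul(Rational(-1, 4), Add(-5, Mul(A, H))) = Add(Rational(5, 4), Mul(Rational(-1, 4), A, H)))
a = Rational(4707, 17416) (a = Mul(Add(Rational(5, 4), Mul(Rational(-1, 4), -38, -124)), Pow(-4354, -1)) = Mul(Add(Rational(5, 4), -1178), Rational(-1, 4354)) = Mul(Rational(-4707, 4), Rational(-1, 4354)) = Rational(4707, 17416) ≈ 0.27027)
Add(Add(Mul(Add(-12640, 14404), Add(a, 1275)), -20814), 26259) = Add(Add(Mul(Add(-12640, 14404), Add(Rational(4707, 17416), 1275)), -20814), 26259) = Add(Add(Mul(1764, Rational(22210107, 17416)), -20814), 26259) = Add(Add(Rational(1399236741, 622), -20814), 26259) = Add(Rational(1386290433, 622), 26259) = Rational(1402623531, 622)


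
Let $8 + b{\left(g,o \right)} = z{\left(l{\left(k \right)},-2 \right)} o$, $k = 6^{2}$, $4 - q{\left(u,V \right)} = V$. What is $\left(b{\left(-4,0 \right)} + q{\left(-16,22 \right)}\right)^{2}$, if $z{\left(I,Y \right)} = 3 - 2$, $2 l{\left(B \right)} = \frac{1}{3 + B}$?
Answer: $676$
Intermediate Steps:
$q{\left(u,V \right)} = 4 - V$
$k = 36$
$l{\left(B \right)} = \frac{1}{2 \left(3 + B\right)}$
$z{\left(I,Y \right)} = 1$
$b{\left(g,o \right)} = -8 + o$ ($b{\left(g,o \right)} = -8 + 1 o = -8 + o$)
$\left(b{\left(-4,0 \right)} + q{\left(-16,22 \right)}\right)^{2} = \left(\left(-8 + 0\right) + \left(4 - 22\right)\right)^{2} = \left(-8 + \left(4 - 22\right)\right)^{2} = \left(-8 - 18\right)^{2} = \left(-26\right)^{2} = 676$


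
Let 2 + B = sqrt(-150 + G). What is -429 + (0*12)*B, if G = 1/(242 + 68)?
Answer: -429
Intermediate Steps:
G = 1/310 ≈ 0.0032258
B = -2 + I*sqrt(14414690)/310 (B = -2 + sqrt(-150 + 1/310) = -2 + sqrt(-46499/310) = -2 + I*sqrt(14414690)/310 ≈ -2.0 + 12.247*I)
-429 + (0*12)*B = -429 + (0*12)*(-2 + I*sqrt(14414690)/310) = -429 + 0*(-2 + I*sqrt(14414690)/310) = -429 + 0 = -429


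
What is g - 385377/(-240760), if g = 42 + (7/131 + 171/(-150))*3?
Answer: 6361682859/157697800 ≈ 40.341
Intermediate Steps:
g = 253749/6550 (g = 42 + (7*(1/131) + 171*(-1/150))*3 = 42 + (7/131 - 57/50)*3 = 42 - 7117/6550*3 = 42 - 21351/6550 = 253749/6550 ≈ 38.740)
g - 385377/(-240760) = 253749/6550 - 385377/(-240760) = 253749/6550 - 385377*(-1)/240760 = 253749/6550 - 1*(-385377/240760) = 253749/6550 + 385377/240760 = 6361682859/157697800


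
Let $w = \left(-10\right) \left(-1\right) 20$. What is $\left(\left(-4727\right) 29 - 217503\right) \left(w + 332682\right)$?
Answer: $-118035296852$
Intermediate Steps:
$w = 200$ ($w = 10 \cdot 20 = 200$)
$\left(\left(-4727\right) 29 - 217503\right) \left(w + 332682\right) = \left(\left(-4727\right) 29 - 217503\right) \left(200 + 332682\right) = \left(-137083 - 217503\right) 332882 = \left(-354586\right) 332882 = -118035296852$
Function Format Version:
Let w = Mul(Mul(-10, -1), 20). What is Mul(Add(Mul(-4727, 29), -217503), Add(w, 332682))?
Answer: -118035296852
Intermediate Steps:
w = 200 (w = Mul(10, 20) = 200)
Mul(Add(Mul(-4727, 29), -217503), Add(w, 332682)) = Mul(Add(Mul(-4727, 29), -217503), Add(200, 332682)) = Mul(Add(-137083, -217503), 332882) = Mul(-354586, 332882) = -118035296852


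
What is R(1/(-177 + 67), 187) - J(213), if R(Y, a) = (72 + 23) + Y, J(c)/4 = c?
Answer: -83271/110 ≈ -757.01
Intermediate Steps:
J(c) = 4*c
R(Y, a) = 95 + Y
R(1/(-177 + 67), 187) - J(213) = (95 + 1/(-177 + 67)) - 4*213 = (95 + 1/(-110)) - 1*852 = (95 - 1/110) - 852 = 10449/110 - 852 = -83271/110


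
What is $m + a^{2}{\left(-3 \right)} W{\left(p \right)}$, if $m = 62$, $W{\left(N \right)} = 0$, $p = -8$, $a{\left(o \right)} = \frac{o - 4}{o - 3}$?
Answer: $62$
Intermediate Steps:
$a{\left(o \right)} = \frac{-4 + o}{-3 + o}$
$m + a^{2}{\left(-3 \right)} W{\left(p \right)} = 62 + \left(\frac{-4 - 3}{-3 - 3}\right)^{2} \cdot 0 = 62 + \left(\frac{1}{-6} \left(-7\right)\right)^{2} \cdot 0 = 62 + \left(\left(- \frac{1}{6}\right) \left(-7\right)\right)^{2} \cdot 0 = 62 + \left(\frac{7}{6}\right)^{2} \cdot 0 = 62 + \frac{49}{36} \cdot 0 = 62 + 0 = 62$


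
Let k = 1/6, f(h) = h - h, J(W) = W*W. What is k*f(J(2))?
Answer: 0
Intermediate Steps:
J(W) = W²
f(h) = 0
k = ⅙ ≈ 0.16667
k*f(J(2)) = (⅙)*0 = 0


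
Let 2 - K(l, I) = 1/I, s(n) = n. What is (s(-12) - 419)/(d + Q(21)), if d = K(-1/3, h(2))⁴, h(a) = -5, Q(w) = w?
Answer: -269375/27766 ≈ -9.7016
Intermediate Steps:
K(l, I) = 2 - 1/I
d = 14641/625 (d = (2 - 1/(-5))⁴ = (2 - 1*(-⅕))⁴ = (2 + ⅕)⁴ = (11/5)⁴ = 14641/625 ≈ 23.426)
(s(-12) - 419)/(d + Q(21)) = (-12 - 419)/(14641/625 + 21) = -431/27766/625 = -431*625/27766 = -269375/27766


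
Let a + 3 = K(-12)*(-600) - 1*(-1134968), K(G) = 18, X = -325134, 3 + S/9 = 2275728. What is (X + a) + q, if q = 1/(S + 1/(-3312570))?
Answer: 54211444971176610289/67846485269249 ≈ 7.9903e+5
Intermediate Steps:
S = 20481525 (S = -27 + 9*2275728 = -27 + 20481552 = 20481525)
a = 1124165 (a = -3 + (18*(-600) - 1*(-1134968)) = -3 + (-10800 + 1134968) = -3 + 1124168 = 1124165)
q = 3312570/67846485269249 (q = 1/(20481525 + 1/(-3312570)) = 1/(20481525 - 1/3312570) = 1/(67846485269249/3312570) = 3312570/67846485269249 ≈ 4.8825e-8)
(X + a) + q = (-325134 + 1124165) + 3312570/67846485269249 = 799031 + 3312570/67846485269249 = 54211444971176610289/67846485269249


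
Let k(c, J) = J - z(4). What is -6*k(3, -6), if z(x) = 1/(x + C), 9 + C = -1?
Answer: 35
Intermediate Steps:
C = -10 (C = -9 - 1 = -10)
z(x) = 1/(-10 + x) (z(x) = 1/(x - 10) = 1/(-10 + x))
k(c, J) = 1/6 + J (k(c, J) = J - 1/(-10 + 4) = J - 1/(-6) = J - 1*(-1/6) = J + 1/6 = 1/6 + J)
-6*k(3, -6) = -6*(1/6 - 6) = -6*(-35/6) = 35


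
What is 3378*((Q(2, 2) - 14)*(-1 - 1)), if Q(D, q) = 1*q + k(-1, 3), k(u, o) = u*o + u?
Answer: 108096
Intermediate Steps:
k(u, o) = u + o*u (k(u, o) = o*u + u = u + o*u)
Q(D, q) = -4 + q (Q(D, q) = 1*q - (1 + 3) = q - 1*4 = q - 4 = -4 + q)
3378*((Q(2, 2) - 14)*(-1 - 1)) = 3378*(((-4 + 2) - 14)*(-1 - 1)) = 3378*((-2 - 14)*(-2)) = 3378*(-16*(-2)) = 3378*32 = 108096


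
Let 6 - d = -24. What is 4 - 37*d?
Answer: -1106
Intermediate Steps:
d = 30 (d = 6 - 1*(-24) = 6 + 24 = 30)
4 - 37*d = 4 - 37*30 = 4 - 1110 = -1106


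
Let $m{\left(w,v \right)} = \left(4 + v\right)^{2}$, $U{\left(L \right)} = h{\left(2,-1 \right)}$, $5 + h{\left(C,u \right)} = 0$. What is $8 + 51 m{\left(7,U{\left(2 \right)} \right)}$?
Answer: $59$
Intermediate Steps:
$h{\left(C,u \right)} = -5$ ($h{\left(C,u \right)} = -5 + 0 = -5$)
$U{\left(L \right)} = -5$
$8 + 51 m{\left(7,U{\left(2 \right)} \right)} = 8 + 51 \left(4 - 5\right)^{2} = 8 + 51 \left(-1\right)^{2} = 8 + 51 \cdot 1 = 8 + 51 = 59$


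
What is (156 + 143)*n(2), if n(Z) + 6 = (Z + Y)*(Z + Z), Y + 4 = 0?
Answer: -4186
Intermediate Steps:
Y = -4 (Y = -4 + 0 = -4)
n(Z) = -6 + 2*Z*(-4 + Z) (n(Z) = -6 + (Z - 4)*(Z + Z) = -6 + (-4 + Z)*(2*Z) = -6 + 2*Z*(-4 + Z))
(156 + 143)*n(2) = (156 + 143)*(-6 - 8*2 + 2*2**2) = 299*(-6 - 16 + 2*4) = 299*(-6 - 16 + 8) = 299*(-14) = -4186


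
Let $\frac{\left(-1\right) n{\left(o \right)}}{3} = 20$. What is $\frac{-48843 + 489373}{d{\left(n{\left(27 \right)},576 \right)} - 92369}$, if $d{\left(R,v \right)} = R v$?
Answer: $- \frac{440530}{126929} \approx -3.4707$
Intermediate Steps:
$n{\left(o \right)} = -60$ ($n{\left(o \right)} = \left(-3\right) 20 = -60$)
$\frac{-48843 + 489373}{d{\left(n{\left(27 \right)},576 \right)} - 92369} = \frac{-48843 + 489373}{\left(-60\right) 576 - 92369} = \frac{440530}{-34560 - 92369} = \frac{440530}{-126929} = 440530 \left(- \frac{1}{126929}\right) = - \frac{440530}{126929}$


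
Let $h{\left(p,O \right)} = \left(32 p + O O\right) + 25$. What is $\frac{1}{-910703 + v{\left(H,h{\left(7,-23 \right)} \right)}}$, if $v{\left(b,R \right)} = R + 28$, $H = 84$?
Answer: $- \frac{1}{909897} \approx -1.099 \cdot 10^{-6}$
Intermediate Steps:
$h{\left(p,O \right)} = 25 + O^{2} + 32 p$ ($h{\left(p,O \right)} = \left(32 p + O^{2}\right) + 25 = \left(O^{2} + 32 p\right) + 25 = 25 + O^{2} + 32 p$)
$v{\left(b,R \right)} = 28 + R$
$\frac{1}{-910703 + v{\left(H,h{\left(7,-23 \right)} \right)}} = \frac{1}{-910703 + \left(28 + \left(25 + \left(-23\right)^{2} + 32 \cdot 7\right)\right)} = \frac{1}{-910703 + \left(28 + \left(25 + 529 + 224\right)\right)} = \frac{1}{-910703 + \left(28 + 778\right)} = \frac{1}{-910703 + 806} = \frac{1}{-909897} = - \frac{1}{909897}$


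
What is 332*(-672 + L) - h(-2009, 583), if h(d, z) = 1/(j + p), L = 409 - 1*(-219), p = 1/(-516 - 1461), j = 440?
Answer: -12707194409/869879 ≈ -14608.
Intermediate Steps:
p = -1/1977 (p = 1/(-1977) = -1/1977 ≈ -0.00050582)
L = 628 (L = 409 + 219 = 628)
h(d, z) = 1977/869879 (h(d, z) = 1/(440 - 1/1977) = 1/(869879/1977) = 1977/869879)
332*(-672 + L) - h(-2009, 583) = 332*(-672 + 628) - 1*1977/869879 = 332*(-44) - 1977/869879 = -14608 - 1977/869879 = -12707194409/869879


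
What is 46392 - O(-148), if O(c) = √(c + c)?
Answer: 46392 - 2*I*√74 ≈ 46392.0 - 17.205*I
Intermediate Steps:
O(c) = √2*√c (O(c) = √(2*c) = √2*√c)
46392 - O(-148) = 46392 - √2*√(-148) = 46392 - √2*2*I*√37 = 46392 - 2*I*√74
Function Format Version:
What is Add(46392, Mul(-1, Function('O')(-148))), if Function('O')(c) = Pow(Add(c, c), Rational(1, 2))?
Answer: Add(46392, Mul(-2, I, Pow(74, Rational(1, 2)))) ≈ Add(46392., Mul(-17.205, I))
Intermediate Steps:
Function('O')(c) = Mul(Pow(2, Rational(1, 2)), Pow(c, Rational(1, 2))) (Function('O')(c) = Pow(Mul(2, c), Rational(1, 2)) = Mul(Pow(2, Rational(1, 2)), Pow(c, Rational(1, 2))))
Add(46392, Mul(-1, Function('O')(-148))) = Add(46392, Mul(-1, Mul(Pow(2, Rational(1, 2)), Pow(-148, Rational(1, 2))))) = Add(46392, Mul(-1, Mul(Pow(2, Rational(1, 2)), Mul(2, I, Pow(37, Rational(1, 2)))))) = Add(46392, Mul(-1, Mul(2, I, Pow(74, Rational(1, 2))))) = Add(46392, Mul(-2, I, Pow(74, Rational(1, 2))))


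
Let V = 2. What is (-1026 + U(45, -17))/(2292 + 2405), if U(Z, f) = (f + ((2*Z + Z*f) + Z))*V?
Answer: -2320/4697 ≈ -0.49393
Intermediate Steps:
U(Z, f) = 2*f + 6*Z + 2*Z*f (U(Z, f) = (f + ((2*Z + Z*f) + Z))*2 = (f + (3*Z + Z*f))*2 = (f + 3*Z + Z*f)*2 = 2*f + 6*Z + 2*Z*f)
(-1026 + U(45, -17))/(2292 + 2405) = (-1026 + (2*(-17) + 6*45 + 2*45*(-17)))/(2292 + 2405) = (-1026 + (-34 + 270 - 1530))/4697 = (-1026 - 1294)*(1/4697) = -2320*1/4697 = -2320/4697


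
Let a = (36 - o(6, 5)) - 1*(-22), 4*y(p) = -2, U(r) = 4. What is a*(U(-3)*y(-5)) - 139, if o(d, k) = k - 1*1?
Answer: -247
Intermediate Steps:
o(d, k) = -1 + k (o(d, k) = k - 1 = -1 + k)
y(p) = -½ (y(p) = (¼)*(-2) = -½)
a = 54 (a = (36 - (-1 + 5)) - 1*(-22) = (36 - 1*4) + 22 = (36 - 4) + 22 = 32 + 22 = 54)
a*(U(-3)*y(-5)) - 139 = 54*(4*(-½)) - 139 = 54*(-2) - 139 = -108 - 139 = -247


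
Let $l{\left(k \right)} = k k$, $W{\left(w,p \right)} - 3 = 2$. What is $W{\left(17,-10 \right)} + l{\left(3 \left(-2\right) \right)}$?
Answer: $41$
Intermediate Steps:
$W{\left(w,p \right)} = 5$ ($W{\left(w,p \right)} = 3 + 2 = 5$)
$l{\left(k \right)} = k^{2}$
$W{\left(17,-10 \right)} + l{\left(3 \left(-2\right) \right)} = 5 + \left(3 \left(-2\right)\right)^{2} = 5 + \left(-6\right)^{2} = 5 + 36 = 41$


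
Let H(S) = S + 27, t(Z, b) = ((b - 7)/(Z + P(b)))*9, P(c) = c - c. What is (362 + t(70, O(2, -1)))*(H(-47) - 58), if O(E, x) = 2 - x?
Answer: -986856/35 ≈ -28196.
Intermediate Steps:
P(c) = 0
t(Z, b) = 9*(-7 + b)/Z (t(Z, b) = ((b - 7)/(Z + 0))*9 = ((-7 + b)/Z)*9 = 9*(-7 + b)/Z)
H(S) = 27 + S
(362 + t(70, O(2, -1)))*(H(-47) - 58) = (362 + 9*(-7 + (2 - 1*(-1)))/70)*((27 - 47) - 58) = (362 + 9*(1/70)*(-7 + (2 + 1)))*(-20 - 58) = (362 + 9*(1/70)*(-7 + 3))*(-78) = (362 + 9*(1/70)*(-4))*(-78) = (362 - 18/35)*(-78) = (12652/35)*(-78) = -986856/35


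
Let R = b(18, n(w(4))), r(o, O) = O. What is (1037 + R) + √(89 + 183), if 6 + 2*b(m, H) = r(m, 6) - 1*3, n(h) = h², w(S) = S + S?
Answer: 2071/2 + 4*√17 ≈ 1052.0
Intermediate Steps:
w(S) = 2*S
b(m, H) = -3/2 (b(m, H) = -3 + (6 - 1*3)/2 = -3 + (6 - 3)/2 = -3 + (½)*3 = -3 + 3/2 = -3/2)
R = -3/2 ≈ -1.5000
(1037 + R) + √(89 + 183) = (1037 - 3/2) + √(89 + 183) = 2071/2 + √272 = 2071/2 + 4*√17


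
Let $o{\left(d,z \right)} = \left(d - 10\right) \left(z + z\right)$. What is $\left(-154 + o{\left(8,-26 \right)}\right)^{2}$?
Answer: $2500$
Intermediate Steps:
$o{\left(d,z \right)} = 2 z \left(-10 + d\right)$ ($o{\left(d,z \right)} = \left(-10 + d\right) 2 z = 2 z \left(-10 + d\right)$)
$\left(-154 + o{\left(8,-26 \right)}\right)^{2} = \left(-154 + 2 \left(-26\right) \left(-10 + 8\right)\right)^{2} = \left(-154 + 2 \left(-26\right) \left(-2\right)\right)^{2} = \left(-154 + 104\right)^{2} = \left(-50\right)^{2} = 2500$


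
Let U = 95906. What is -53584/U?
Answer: -26792/47953 ≈ -0.55871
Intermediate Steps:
-53584/U = -53584/95906 = -53584*1/95906 = -26792/47953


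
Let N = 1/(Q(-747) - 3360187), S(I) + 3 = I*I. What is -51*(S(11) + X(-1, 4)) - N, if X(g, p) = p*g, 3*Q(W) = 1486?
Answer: -58599742047/10079075 ≈ -5814.0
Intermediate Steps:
Q(W) = 1486/3 (Q(W) = (⅓)*1486 = 1486/3)
S(I) = -3 + I² (S(I) = -3 + I*I = -3 + I²)
X(g, p) = g*p
N = -3/10079075 (N = 1/(1486/3 - 3360187) = 1/(-10079075/3) = -3/10079075 ≈ -2.9765e-7)
-51*(S(11) + X(-1, 4)) - N = -51*((-3 + 11²) - 1*4) - 1*(-3/10079075) = -51*((-3 + 121) - 4) + 3/10079075 = -51*(118 - 4) + 3/10079075 = -51*114 + 3/10079075 = -5814 + 3/10079075 = -58599742047/10079075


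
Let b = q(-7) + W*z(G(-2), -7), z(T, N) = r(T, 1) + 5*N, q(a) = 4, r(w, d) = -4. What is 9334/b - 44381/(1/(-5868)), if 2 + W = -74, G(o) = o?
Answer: 386474723339/1484 ≈ 2.6043e+8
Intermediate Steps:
W = -76 (W = -2 - 74 = -76)
z(T, N) = -4 + 5*N
b = 2968 (b = 4 - 76*(-4 + 5*(-7)) = 4 - 76*(-4 - 35) = 4 - 76*(-39) = 4 + 2964 = 2968)
9334/b - 44381/(1/(-5868)) = 9334/2968 - 44381/(1/(-5868)) = 9334*(1/2968) - 44381/(-1/5868) = 4667/1484 - 44381*(-5868) = 4667/1484 + 260427708 = 386474723339/1484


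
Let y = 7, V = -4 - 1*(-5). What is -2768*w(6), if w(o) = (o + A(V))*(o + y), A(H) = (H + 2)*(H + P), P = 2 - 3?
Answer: -215904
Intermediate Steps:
P = -1
V = 1 (V = -4 + 5 = 1)
A(H) = (-1 + H)*(2 + H) (A(H) = (H + 2)*(H - 1) = (2 + H)*(-1 + H) = (-1 + H)*(2 + H))
w(o) = o*(7 + o) (w(o) = (o + (-2 + 1 + 1**2))*(o + 7) = (o + (-2 + 1 + 1))*(7 + o) = (o + 0)*(7 + o) = o*(7 + o))
-2768*w(6) = -16608*(7 + 6) = -16608*13 = -2768*78 = -215904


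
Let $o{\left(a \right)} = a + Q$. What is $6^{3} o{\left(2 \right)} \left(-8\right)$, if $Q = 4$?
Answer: $-10368$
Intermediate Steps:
$o{\left(a \right)} = 4 + a$ ($o{\left(a \right)} = a + 4 = 4 + a$)
$6^{3} o{\left(2 \right)} \left(-8\right) = 6^{3} \left(4 + 2\right) \left(-8\right) = 216 \cdot 6 \left(-8\right) = 1296 \left(-8\right) = -10368$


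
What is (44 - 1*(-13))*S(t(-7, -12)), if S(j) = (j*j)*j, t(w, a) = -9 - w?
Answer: -456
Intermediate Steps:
S(j) = j**3 (S(j) = j**2*j = j**3)
(44 - 1*(-13))*S(t(-7, -12)) = (44 - 1*(-13))*(-9 - 1*(-7))**3 = (44 + 13)*(-9 + 7)**3 = 57*(-2)**3 = 57*(-8) = -456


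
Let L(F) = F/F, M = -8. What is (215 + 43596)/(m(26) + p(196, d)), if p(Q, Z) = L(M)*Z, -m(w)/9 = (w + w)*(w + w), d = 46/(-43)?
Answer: -1883873/1046494 ≈ -1.8002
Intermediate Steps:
d = -46/43 (d = 46*(-1/43) = -46/43 ≈ -1.0698)
L(F) = 1
m(w) = -36*w² (m(w) = -9*(w + w)*(w + w) = -9*2*w*2*w = -36*w²)
p(Q, Z) = Z (p(Q, Z) = 1*Z = Z)
(215 + 43596)/(m(26) + p(196, d)) = (215 + 43596)/(-36*26² - 46/43) = 43811/(-36*676 - 46/43) = 43811/(-24336 - 46/43) = 43811/(-1046494/43) = 43811*(-43/1046494) = -1883873/1046494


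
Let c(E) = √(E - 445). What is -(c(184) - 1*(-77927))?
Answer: -77927 - 3*I*√29 ≈ -77927.0 - 16.155*I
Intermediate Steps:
c(E) = √(-445 + E)
-(c(184) - 1*(-77927)) = -(√(-445 + 184) - 1*(-77927)) = -(√(-261) + 77927) = -(3*I*√29 + 77927) = -(77927 + 3*I*√29) = -77927 - 3*I*√29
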